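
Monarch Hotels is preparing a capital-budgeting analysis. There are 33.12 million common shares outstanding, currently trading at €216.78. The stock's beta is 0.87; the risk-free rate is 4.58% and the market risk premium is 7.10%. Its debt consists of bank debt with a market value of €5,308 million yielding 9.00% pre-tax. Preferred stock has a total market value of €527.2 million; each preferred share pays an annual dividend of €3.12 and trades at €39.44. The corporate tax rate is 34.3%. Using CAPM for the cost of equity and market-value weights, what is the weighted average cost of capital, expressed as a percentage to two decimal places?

8.67%

Cost of equity via CAPM: Re = 4.58% + 0.87 × 7.1% = 10.7570%.
Cost of preferred: Rp = 3.12 / 39.44 = 7.9108%.
Market value of equity E = 216.78 × 33.12m = 7179.7536m.
Total capital V = 7179.7536 + 527.2 + 5308 = 13014.9536.
Equity: weight = 7179.7536/13014.9536 = 0.5517; cost = 10.757%.
Preferred: weight = 527.2/13014.9536 = 0.0405; cost = 7.9108%.
Bank debt: weight = 5308/13014.9536 = 0.4078; after-tax cost = 9% × (1 − 34.3%) = 5.9130%.
WACC = 0.5517 × 10.7570% + 0.0405 × 7.9108% + 0.4078 × 5.9130% = 8.6661%.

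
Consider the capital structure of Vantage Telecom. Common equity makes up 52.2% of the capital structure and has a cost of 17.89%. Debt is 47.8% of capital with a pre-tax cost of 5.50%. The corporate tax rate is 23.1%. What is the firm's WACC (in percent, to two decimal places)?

After-tax cost of debt = 5.5% × (1 − 23.1%) = 4.2295%.
WACC = 0.522 × 17.8900% + 0.478 × 4.2295% = 11.3603%.

11.36%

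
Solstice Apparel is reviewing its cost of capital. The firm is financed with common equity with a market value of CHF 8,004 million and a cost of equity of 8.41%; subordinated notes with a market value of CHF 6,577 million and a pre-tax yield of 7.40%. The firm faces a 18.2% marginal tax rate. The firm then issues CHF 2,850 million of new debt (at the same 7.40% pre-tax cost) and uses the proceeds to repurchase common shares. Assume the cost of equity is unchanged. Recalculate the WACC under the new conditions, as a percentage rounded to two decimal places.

6.89%

After the change:
Total capital V = 5154 + 9427 = 14581.
Equity: weight = 5154/14581 = 0.3535; cost = 8.41%.
Subordinated notes: weight = 9427/14581 = 0.6465; after-tax cost = 7.4% × (1 − 18.2%) = 6.0532%.
WACC = 0.3535 × 8.4100% + 0.6465 × 6.0532% = 6.8863%.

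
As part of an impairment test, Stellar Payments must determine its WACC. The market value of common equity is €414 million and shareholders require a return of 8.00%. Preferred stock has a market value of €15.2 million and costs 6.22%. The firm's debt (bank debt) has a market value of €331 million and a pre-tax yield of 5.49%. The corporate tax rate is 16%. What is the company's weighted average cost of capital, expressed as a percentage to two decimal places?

Total capital V = 414 + 15.2 + 331 = 760.2.
Equity: weight = 414/760.2 = 0.5446; cost = 8%.
Preferred: weight = 15.2/760.2 = 0.0200; cost = 6.22%.
Bank debt: weight = 331/760.2 = 0.4354; after-tax cost = 5.49% × (1 − 16%) = 4.6116%.
WACC = 0.5446 × 8.0000% + 0.0200 × 6.2200% + 0.4354 × 4.6116% = 6.4891%.

6.49%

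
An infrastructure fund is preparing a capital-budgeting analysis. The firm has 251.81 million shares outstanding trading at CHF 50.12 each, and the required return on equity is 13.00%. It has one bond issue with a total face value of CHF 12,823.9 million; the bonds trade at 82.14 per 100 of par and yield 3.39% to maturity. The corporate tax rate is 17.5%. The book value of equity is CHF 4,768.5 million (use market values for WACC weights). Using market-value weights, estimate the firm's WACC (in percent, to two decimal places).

8.36%

Market value of equity E = 50.12 × 251.81m = 12620.7172m. Market value of debt D = 12823.9m × 82.14/100 = 10533.55146m.
Total capital V = 12620.7172 + 10533.55146 = 23154.26866.
Equity: weight = 12620.7172/23154.26866 = 0.5451; cost = 13%.
Bonds outstanding: weight = 10533.55146/23154.26866 = 0.4549; after-tax cost = 3.39% × (1 − 17.5%) = 2.7967%.
WACC = 0.5451 × 13.0000% + 0.4549 × 2.7967% = 8.3582%.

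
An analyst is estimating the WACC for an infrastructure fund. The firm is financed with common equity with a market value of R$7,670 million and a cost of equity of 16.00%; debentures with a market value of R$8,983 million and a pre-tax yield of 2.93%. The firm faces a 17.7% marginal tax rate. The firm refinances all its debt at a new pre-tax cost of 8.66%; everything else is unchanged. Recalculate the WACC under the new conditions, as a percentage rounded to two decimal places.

After the change:
Total capital V = 7670 + 8983 = 16653.
Equity: weight = 7670/16653 = 0.4606; cost = 16%.
Debentures: weight = 8983/16653 = 0.5394; after-tax cost = 8.66% × (1 − 17.7%) = 7.1272%.
WACC = 0.4606 × 16.0000% + 0.5394 × 7.1272% = 11.2138%.

11.21%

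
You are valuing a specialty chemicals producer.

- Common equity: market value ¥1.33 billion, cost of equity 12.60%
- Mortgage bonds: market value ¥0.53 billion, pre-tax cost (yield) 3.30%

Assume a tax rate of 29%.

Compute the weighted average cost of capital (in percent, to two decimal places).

9.68%

Total capital V = 1.33 + 0.53 = 1.86.
Equity: weight = 1.33/1.86 = 0.7151; cost = 12.6%.
Mortgage bonds: weight = 0.53/1.86 = 0.2849; after-tax cost = 3.3% × (1 − 29%) = 2.3430%.
WACC = 0.7151 × 12.6000% + 0.2849 × 2.3430% = 9.6773%.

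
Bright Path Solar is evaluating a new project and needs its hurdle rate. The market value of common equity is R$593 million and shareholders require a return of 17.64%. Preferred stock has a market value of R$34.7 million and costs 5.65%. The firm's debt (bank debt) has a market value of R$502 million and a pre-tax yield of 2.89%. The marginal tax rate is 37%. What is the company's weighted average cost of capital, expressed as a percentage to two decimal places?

10.24%

Total capital V = 593 + 34.7 + 502 = 1129.7.
Equity: weight = 593/1129.7 = 0.5249; cost = 17.64%.
Preferred: weight = 34.7/1129.7 = 0.0307; cost = 5.65%.
Bank debt: weight = 502/1129.7 = 0.4444; after-tax cost = 2.89% × (1 − 37%) = 1.8207%.
WACC = 0.5249 × 17.6400% + 0.0307 × 5.6500% + 0.4444 × 1.8207% = 10.2422%.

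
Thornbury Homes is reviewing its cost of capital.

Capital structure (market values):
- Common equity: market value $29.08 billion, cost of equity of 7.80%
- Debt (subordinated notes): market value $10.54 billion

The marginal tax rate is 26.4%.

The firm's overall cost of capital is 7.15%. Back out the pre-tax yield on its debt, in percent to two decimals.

7.28%

Total capital V = 29.08 + 10.54 = 39.62.
Equity weight = 29.08/39.62 = 0.7340.
Subordinated notes weight = 10.54/39.62 = 0.2660.
Equity contribution = 0.7340 × 7.8% = 5.7250%.
Remaining for debt = 7.15% − 5.7250% = 1.4250%.
Rd × (1 − 26.4%) × 0.2660 = 1.4250%  ⇒  Rd = 7.2780%.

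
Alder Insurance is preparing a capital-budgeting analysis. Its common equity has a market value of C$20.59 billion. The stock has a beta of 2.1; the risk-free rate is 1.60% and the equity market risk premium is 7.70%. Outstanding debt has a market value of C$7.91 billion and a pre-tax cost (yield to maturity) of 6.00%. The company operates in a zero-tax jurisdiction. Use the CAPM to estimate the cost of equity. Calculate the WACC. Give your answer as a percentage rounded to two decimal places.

14.50%

Cost of equity via CAPM: Re = 1.6% + 2.1 × 7.7% = 17.7700%.
Total capital V = 20.59 + 7.91 = 28.5.
Equity: weight = 20.59/28.5 = 0.7225; cost = 17.77%.
Debt: weight = 7.91/28.5 = 0.2775; after-tax cost = 6% × (1 − 0%) = 6.0000%.
WACC = 0.7225 × 17.7700% + 0.2775 × 6.0000% = 14.5033%.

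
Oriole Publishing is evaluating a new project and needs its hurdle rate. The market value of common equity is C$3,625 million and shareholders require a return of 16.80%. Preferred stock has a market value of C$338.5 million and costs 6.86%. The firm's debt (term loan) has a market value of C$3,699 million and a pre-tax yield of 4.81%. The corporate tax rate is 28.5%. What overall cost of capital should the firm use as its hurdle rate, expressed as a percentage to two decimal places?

Total capital V = 3625 + 338.5 + 3699 = 7662.5.
Equity: weight = 3625/7662.5 = 0.4731; cost = 16.8%.
Preferred: weight = 338.5/7662.5 = 0.0442; cost = 6.86%.
Term loan: weight = 3699/7662.5 = 0.4827; after-tax cost = 4.81% × (1 − 28.5%) = 3.4392%.
WACC = 0.4731 × 16.8000% + 0.0442 × 6.8600% + 0.4827 × 3.4392% = 9.9111%.

9.91%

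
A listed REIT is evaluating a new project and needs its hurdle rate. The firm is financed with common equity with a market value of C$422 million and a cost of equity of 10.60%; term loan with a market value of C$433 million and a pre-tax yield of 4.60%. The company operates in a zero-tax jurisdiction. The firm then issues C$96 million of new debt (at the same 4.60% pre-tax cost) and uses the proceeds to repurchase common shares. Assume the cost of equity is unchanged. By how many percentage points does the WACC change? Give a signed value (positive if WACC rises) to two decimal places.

Current WACC:
Total capital V = 422 + 433 = 855.
Equity: weight = 422/855 = 0.4936; cost = 10.6%.
Term loan: weight = 433/855 = 0.5064; after-tax cost = 4.6% × (1 − 0%) = 4.6000%.
WACC = 0.4936 × 10.6000% + 0.5064 × 4.6000% = 7.5614%.
After the change:
Total capital V = 326 + 529 = 855.
Equity: weight = 326/855 = 0.3813; cost = 10.6%.
Term loan: weight = 529/855 = 0.6187; after-tax cost = 4.6% × (1 − 0%) = 4.6000%.
WACC = 0.3813 × 10.6000% + 0.6187 × 4.6000% = 6.8877%.
Change in WACC = 6.8877% − 7.5614% = -0.6737 pp.

-0.67 pp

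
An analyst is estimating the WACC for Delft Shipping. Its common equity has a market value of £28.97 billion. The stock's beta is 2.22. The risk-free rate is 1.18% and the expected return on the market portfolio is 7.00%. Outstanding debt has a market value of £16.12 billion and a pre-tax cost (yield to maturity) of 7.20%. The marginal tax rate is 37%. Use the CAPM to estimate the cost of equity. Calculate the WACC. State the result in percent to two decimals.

10.68%

Market risk premium = 7.0% − 1.18% = 5.82%.
Cost of equity via CAPM: Re = 1.18% + 2.22 × 5.82% = 14.1004%.
Total capital V = 28.97 + 16.12 = 45.09.
Equity: weight = 28.97/45.09 = 0.6425; cost = 14.1004%.
Debt: weight = 16.12/45.09 = 0.3575; after-tax cost = 7.2% × (1 − 37%) = 4.5360%.
WACC = 0.6425 × 14.1004% + 0.3575 × 4.5360% = 10.6811%.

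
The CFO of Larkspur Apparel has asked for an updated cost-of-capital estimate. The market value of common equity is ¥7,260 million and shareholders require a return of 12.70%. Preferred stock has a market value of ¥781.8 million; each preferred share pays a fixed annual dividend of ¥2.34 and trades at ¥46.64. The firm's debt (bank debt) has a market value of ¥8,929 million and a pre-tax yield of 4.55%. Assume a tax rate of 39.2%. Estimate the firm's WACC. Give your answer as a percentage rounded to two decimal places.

7.12%

Cost of preferred: Rp = 2.34 / 46.64 = 5.0172%.
Total capital V = 7260 + 781.8 + 8929 = 16970.8.
Equity: weight = 7260/16970.8 = 0.4278; cost = 12.7%.
Preferred: weight = 781.8/16970.8 = 0.0461; cost = 5.0172%.
Bank debt: weight = 8929/16970.8 = 0.5261; after-tax cost = 4.55% × (1 − 39.2%) = 2.7664%.
WACC = 0.4278 × 12.7000% + 0.0461 × 5.0172% + 0.5261 × 2.7664% = 7.1196%.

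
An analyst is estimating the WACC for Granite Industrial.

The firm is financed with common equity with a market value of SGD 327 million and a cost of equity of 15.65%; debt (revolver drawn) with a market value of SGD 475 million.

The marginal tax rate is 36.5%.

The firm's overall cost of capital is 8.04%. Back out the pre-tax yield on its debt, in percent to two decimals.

Total capital V = 327 + 475 = 802.
Equity weight = 327/802 = 0.4077.
Revolver drawn weight = 475/802 = 0.5923.
Equity contribution = 0.4077 × 15.65% = 6.3810%.
Remaining for debt = 8.04% − 6.3810% = 1.6590%.
Rd × (1 − 36.5%) × 0.5923 = 1.6590%  ⇒  Rd = 4.4112%.

4.41%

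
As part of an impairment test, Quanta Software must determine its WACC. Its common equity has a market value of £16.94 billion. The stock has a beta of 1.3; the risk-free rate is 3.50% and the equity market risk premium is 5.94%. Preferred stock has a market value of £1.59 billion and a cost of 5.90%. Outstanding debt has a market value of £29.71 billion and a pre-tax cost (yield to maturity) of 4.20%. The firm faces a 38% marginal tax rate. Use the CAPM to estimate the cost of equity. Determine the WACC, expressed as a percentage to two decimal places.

5.74%

Cost of equity via CAPM: Re = 3.5% + 1.3 × 5.94% = 11.2220%.
Total capital V = 16.94 + 1.59 + 29.71 = 48.24.
Equity: weight = 16.94/48.24 = 0.3512; cost = 11.222%.
Preferred: weight = 1.59/48.24 = 0.0330; cost = 5.9%.
Debt: weight = 29.71/48.24 = 0.6159; after-tax cost = 4.2% × (1 − 38%) = 2.6040%.
WACC = 0.3512 × 11.2220% + 0.0330 × 5.9000% + 0.6159 × 2.6040% = 5.7389%.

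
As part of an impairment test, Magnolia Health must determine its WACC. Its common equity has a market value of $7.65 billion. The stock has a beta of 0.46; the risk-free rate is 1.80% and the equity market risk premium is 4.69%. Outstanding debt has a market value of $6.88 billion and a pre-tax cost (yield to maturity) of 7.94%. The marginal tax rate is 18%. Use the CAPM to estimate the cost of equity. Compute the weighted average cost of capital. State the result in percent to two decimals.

Cost of equity via CAPM: Re = 1.8% + 0.46 × 4.69% = 3.9574%.
Total capital V = 7.65 + 6.88 = 14.53.
Equity: weight = 7.65/14.53 = 0.5265; cost = 3.9574%.
Debt: weight = 6.88/14.53 = 0.4735; after-tax cost = 7.94% × (1 − 18%) = 6.5108%.
WACC = 0.5265 × 3.9574% + 0.4735 × 6.5108% = 5.1664%.

5.17%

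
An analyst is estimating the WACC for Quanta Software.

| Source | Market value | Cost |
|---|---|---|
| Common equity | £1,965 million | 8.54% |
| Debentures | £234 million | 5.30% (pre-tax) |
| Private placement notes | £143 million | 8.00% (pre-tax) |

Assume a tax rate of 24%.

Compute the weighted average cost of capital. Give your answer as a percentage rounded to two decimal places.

Total capital V = 1965 + 234 + 143 = 2342.
Equity: weight = 1965/2342 = 0.8390; cost = 8.54%.
Debentures: weight = 234/2342 = 0.0999; after-tax cost = 5.3% × (1 − 24%) = 4.0280%.
Private placement notes: weight = 143/2342 = 0.0611; after-tax cost = 8% × (1 − 24%) = 6.0800%.
WACC = 0.8390 × 8.5400% + 0.0999 × 4.0280% + 0.0611 × 6.0800% = 7.9390%.

7.94%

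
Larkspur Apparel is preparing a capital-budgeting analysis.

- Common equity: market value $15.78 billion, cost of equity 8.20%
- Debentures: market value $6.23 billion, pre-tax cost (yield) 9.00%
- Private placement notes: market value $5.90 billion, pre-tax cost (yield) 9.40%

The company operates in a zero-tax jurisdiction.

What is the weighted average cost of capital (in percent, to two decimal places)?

Total capital V = 15.78 + 6.23 + 5.9 = 27.91.
Equity: weight = 15.78/27.91 = 0.5654; cost = 8.2%.
Debentures: weight = 6.23/27.91 = 0.2232; after-tax cost = 9% × (1 − 0%) = 9.0000%.
Private placement notes: weight = 5.9/27.91 = 0.2114; after-tax cost = 9.4% × (1 − 0%) = 9.4000%.
WACC = 0.5654 × 8.2000% + 0.2232 × 9.0000% + 0.2114 × 9.4000% = 8.6322%.

8.63%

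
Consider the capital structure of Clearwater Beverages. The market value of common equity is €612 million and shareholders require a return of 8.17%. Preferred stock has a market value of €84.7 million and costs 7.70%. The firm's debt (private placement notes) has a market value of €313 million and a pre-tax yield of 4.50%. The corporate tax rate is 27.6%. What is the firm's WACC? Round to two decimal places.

6.61%

Total capital V = 612 + 84.7 + 313 = 1009.7.
Equity: weight = 612/1009.7 = 0.6061; cost = 8.17%.
Preferred: weight = 84.7/1009.7 = 0.0839; cost = 7.7%.
Private placement notes: weight = 313/1009.7 = 0.3100; after-tax cost = 4.5% × (1 − 27.6%) = 3.2580%.
WACC = 0.6061 × 8.1700% + 0.0839 × 7.7000% + 0.3100 × 3.2580% = 6.6079%.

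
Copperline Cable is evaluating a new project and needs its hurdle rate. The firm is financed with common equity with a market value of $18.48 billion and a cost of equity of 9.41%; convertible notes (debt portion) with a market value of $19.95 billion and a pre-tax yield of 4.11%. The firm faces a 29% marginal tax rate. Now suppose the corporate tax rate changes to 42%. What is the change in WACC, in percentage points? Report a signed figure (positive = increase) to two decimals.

-0.28 pp

Current WACC:
Total capital V = 18.48 + 19.95 = 38.43.
Equity: weight = 18.48/38.43 = 0.4809; cost = 9.41%.
Convertible notes (debt portion): weight = 19.95/38.43 = 0.5191; after-tax cost = 4.11% × (1 − 29%) = 2.9181%.
WACC = 0.4809 × 9.4100% + 0.5191 × 2.9181% = 6.0399%.
After the change:
Total capital V = 18.48 + 19.95 = 38.43.
Equity: weight = 18.48/38.43 = 0.4809; cost = 9.41%.
Convertible notes (debt portion): weight = 19.95/38.43 = 0.5191; after-tax cost = 4.11% × (1 − 42%) = 2.3838%.
WACC = 0.4809 × 9.4100% + 0.5191 × 2.3838% = 5.7625%.
Change in WACC = 5.7625% − 6.0399% = -0.2774 pp.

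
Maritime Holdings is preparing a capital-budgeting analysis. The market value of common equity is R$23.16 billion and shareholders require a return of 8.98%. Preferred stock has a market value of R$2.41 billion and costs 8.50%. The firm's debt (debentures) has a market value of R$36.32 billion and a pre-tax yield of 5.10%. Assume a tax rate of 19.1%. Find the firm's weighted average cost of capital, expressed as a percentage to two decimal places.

6.11%

Total capital V = 23.16 + 2.41 + 36.32 = 61.89.
Equity: weight = 23.16/61.89 = 0.3742; cost = 8.98%.
Preferred: weight = 2.41/61.89 = 0.0389; cost = 8.5%.
Debentures: weight = 36.32/61.89 = 0.5868; after-tax cost = 5.1% × (1 − 19.1%) = 4.1259%.
WACC = 0.3742 × 8.9800% + 0.0389 × 8.5000% + 0.5868 × 4.1259% = 6.1127%.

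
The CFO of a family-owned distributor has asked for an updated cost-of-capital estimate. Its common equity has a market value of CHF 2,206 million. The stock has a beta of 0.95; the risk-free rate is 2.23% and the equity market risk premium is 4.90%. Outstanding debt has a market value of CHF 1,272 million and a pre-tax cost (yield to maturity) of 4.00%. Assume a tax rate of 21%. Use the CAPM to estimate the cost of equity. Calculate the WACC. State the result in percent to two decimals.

Cost of equity via CAPM: Re = 2.23% + 0.95 × 4.9% = 6.8850%.
Total capital V = 2206 + 1272 = 3478.
Equity: weight = 2206/3478 = 0.6343; cost = 6.885%.
Debt: weight = 1272/3478 = 0.3657; after-tax cost = 4% × (1 − 21%) = 3.1600%.
WACC = 0.6343 × 6.8850% + 0.3657 × 3.1600% = 5.5227%.

5.52%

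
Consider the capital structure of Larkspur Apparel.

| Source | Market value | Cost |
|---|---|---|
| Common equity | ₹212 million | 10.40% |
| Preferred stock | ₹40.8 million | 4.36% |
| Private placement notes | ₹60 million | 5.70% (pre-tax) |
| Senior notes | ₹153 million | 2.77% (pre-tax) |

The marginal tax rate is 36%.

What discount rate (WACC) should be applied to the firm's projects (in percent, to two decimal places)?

Total capital V = 212 + 40.8 + 60 + 153 = 465.8.
Equity: weight = 212/465.8 = 0.4551; cost = 10.4%.
Preferred: weight = 40.8/465.8 = 0.0876; cost = 4.36%.
Private placement notes: weight = 60/465.8 = 0.1288; after-tax cost = 5.7% × (1 − 36%) = 3.6480%.
Senior notes: weight = 153/465.8 = 0.3285; after-tax cost = 2.77% × (1 − 36%) = 1.7728%.
WACC = 0.4551 × 10.4000% + 0.0876 × 4.3600% + 0.1288 × 3.6480% + 0.3285 × 1.7728% = 6.1675%.

6.17%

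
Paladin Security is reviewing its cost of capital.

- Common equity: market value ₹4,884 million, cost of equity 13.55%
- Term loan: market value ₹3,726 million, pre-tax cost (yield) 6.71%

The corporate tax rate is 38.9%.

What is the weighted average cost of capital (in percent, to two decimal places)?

9.46%

Total capital V = 4884 + 3726 = 8610.
Equity: weight = 4884/8610 = 0.5672; cost = 13.55%.
Term loan: weight = 3726/8610 = 0.4328; after-tax cost = 6.71% × (1 − 38.9%) = 4.0998%.
WACC = 0.5672 × 13.5500% + 0.4328 × 4.0998% = 9.4604%.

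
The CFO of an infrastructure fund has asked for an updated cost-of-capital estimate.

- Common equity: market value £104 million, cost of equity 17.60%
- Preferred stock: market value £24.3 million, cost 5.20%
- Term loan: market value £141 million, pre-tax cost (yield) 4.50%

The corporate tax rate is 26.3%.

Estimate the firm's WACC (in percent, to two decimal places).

Total capital V = 104 + 24.3 + 141 = 269.3.
Equity: weight = 104/269.3 = 0.3862; cost = 17.6%.
Preferred: weight = 24.3/269.3 = 0.0902; cost = 5.2%.
Term loan: weight = 141/269.3 = 0.5236; after-tax cost = 4.5% × (1 − 26.3%) = 3.3165%.
WACC = 0.3862 × 17.6000% + 0.0902 × 5.2000% + 0.5236 × 3.3165% = 9.0025%.

9.00%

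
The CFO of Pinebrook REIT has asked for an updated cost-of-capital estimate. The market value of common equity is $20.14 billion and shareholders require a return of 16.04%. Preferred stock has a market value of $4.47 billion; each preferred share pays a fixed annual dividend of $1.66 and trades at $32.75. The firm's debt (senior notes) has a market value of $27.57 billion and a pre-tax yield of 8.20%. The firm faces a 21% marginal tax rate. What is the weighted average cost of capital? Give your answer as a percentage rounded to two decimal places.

10.05%

Cost of preferred: Rp = 1.66 / 32.75 = 5.0687%.
Total capital V = 20.14 + 4.47 + 27.57 = 52.18.
Equity: weight = 20.14/52.18 = 0.3860; cost = 16.04%.
Preferred: weight = 4.47/52.18 = 0.0857; cost = 5.0687%.
Senior notes: weight = 27.57/52.18 = 0.5284; after-tax cost = 8.2% × (1 − 21%) = 6.4780%.
WACC = 0.3860 × 16.0400% + 0.0857 × 5.0687% + 0.5284 × 6.4780% = 10.0479%.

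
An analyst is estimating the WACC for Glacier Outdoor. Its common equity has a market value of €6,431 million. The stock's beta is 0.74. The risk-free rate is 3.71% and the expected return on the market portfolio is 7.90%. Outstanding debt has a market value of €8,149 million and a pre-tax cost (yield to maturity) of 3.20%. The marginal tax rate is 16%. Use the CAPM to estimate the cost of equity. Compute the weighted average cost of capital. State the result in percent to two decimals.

4.51%

Market risk premium = 7.9% − 3.71% = 4.19%.
Cost of equity via CAPM: Re = 3.71% + 0.74 × 4.19% = 6.8106%.
Total capital V = 6431 + 8149 = 14580.
Equity: weight = 6431/14580 = 0.4411; cost = 6.8106%.
Debt: weight = 8149/14580 = 0.5589; after-tax cost = 3.2% × (1 − 16%) = 2.6880%.
WACC = 0.4411 × 6.8106% + 0.5589 × 2.6880% = 4.5064%.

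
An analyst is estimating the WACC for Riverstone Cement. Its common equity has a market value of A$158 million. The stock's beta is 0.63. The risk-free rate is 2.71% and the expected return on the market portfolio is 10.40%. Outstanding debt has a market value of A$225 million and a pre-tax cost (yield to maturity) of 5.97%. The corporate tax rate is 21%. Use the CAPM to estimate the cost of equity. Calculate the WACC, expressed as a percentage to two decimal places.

5.89%

Market risk premium = 10.4% − 2.71% = 7.69%.
Cost of equity via CAPM: Re = 2.71% + 0.63 × 7.69% = 7.5547%.
Total capital V = 158 + 225 = 383.
Equity: weight = 158/383 = 0.4125; cost = 7.5547%.
Debt: weight = 225/383 = 0.5875; after-tax cost = 5.97% × (1 − 21%) = 4.7163%.
WACC = 0.4125 × 7.5547% + 0.5875 × 4.7163% = 5.8872%.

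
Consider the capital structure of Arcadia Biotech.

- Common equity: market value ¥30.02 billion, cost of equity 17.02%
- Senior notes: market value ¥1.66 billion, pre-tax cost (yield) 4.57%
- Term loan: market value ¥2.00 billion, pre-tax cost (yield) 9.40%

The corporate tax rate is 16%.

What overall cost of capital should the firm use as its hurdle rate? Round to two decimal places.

Total capital V = 30.02 + 1.66 + 2 = 33.68.
Equity: weight = 30.02/33.68 = 0.8913; cost = 17.02%.
Senior notes: weight = 1.66/33.68 = 0.0493; after-tax cost = 4.57% × (1 − 16%) = 3.8388%.
Term loan: weight = 2/33.68 = 0.0594; after-tax cost = 9.4% × (1 − 16%) = 7.8960%.
WACC = 0.8913 × 17.0200% + 0.0493 × 3.8388% + 0.0594 × 7.8960% = 15.8285%.

15.83%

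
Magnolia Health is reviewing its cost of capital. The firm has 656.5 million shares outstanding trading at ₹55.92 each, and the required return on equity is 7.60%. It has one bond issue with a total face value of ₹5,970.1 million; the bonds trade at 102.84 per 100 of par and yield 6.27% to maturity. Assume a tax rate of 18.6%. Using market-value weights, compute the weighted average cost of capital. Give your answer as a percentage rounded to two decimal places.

7.24%

Market value of equity E = 55.92 × 656.5m = 36711.48m. Market value of debt D = 5970.1m × 102.84/100 = 6139.65084m.
Total capital V = 36711.48 + 6139.65084 = 42851.13084.
Equity: weight = 36711.48/42851.13084 = 0.8567; cost = 7.6%.
Bonds outstanding: weight = 6139.65084/42851.13084 = 0.1433; after-tax cost = 6.27% × (1 − 18.6%) = 5.1038%.
WACC = 0.8567 × 7.6000% + 0.1433 × 5.1038% = 7.2423%.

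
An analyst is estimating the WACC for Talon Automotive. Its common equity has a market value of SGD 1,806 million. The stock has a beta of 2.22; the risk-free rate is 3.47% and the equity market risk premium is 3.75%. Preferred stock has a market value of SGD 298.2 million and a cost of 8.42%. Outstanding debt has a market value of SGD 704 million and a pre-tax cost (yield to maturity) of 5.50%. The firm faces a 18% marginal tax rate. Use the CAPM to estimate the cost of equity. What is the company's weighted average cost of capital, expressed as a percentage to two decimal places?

Cost of equity via CAPM: Re = 3.47% + 2.22 × 3.75% = 11.7950%.
Total capital V = 1806 + 298.2 + 704 = 2808.2.
Equity: weight = 1806/2808.2 = 0.6431; cost = 11.795%.
Preferred: weight = 298.2/2808.2 = 0.1062; cost = 8.42%.
Debt: weight = 704/2808.2 = 0.2507; after-tax cost = 5.5% × (1 − 18%) = 4.5100%.
WACC = 0.6431 × 11.7950% + 0.1062 × 8.4200% + 0.2507 × 4.5100% = 9.6103%.

9.61%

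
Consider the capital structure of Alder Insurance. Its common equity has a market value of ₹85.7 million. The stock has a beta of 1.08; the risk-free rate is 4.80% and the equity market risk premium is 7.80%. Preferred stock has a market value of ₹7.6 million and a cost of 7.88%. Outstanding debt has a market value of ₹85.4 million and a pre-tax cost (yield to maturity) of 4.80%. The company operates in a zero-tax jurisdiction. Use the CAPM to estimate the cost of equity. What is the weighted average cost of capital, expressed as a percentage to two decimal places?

Cost of equity via CAPM: Re = 4.8% + 1.08 × 7.8% = 13.2240%.
Total capital V = 85.7 + 7.6 + 85.4 = 178.7.
Equity: weight = 85.7/178.7 = 0.4796; cost = 13.224%.
Preferred: weight = 7.6/178.7 = 0.0425; cost = 7.88%.
Debt: weight = 85.4/178.7 = 0.4779; after-tax cost = 4.8% × (1 − 0%) = 4.8000%.
WACC = 0.4796 × 13.2240% + 0.0425 × 7.8800% + 0.4779 × 4.8000% = 8.9709%.

8.97%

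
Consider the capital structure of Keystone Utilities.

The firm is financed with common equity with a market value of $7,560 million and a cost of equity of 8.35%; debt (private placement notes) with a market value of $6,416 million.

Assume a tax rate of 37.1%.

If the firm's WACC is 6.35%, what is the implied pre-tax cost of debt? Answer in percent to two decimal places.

6.35%

Total capital V = 7560 + 6416 = 13976.
Equity weight = 7560/13976 = 0.5409.
Private placement notes weight = 6416/13976 = 0.4591.
Equity contribution = 0.5409 × 8.35% = 4.5167%.
Remaining for debt = 6.35% − 4.5167% = 1.8333%.
Rd × (1 − 37.1%) × 0.4591 = 1.8333%  ⇒  Rd = 6.3488%.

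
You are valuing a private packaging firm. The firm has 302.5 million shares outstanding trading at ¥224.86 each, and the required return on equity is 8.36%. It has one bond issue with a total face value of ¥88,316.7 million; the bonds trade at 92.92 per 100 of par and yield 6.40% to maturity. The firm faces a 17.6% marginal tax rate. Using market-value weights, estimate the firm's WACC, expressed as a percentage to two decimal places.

Market value of equity E = 224.86 × 302.5m = 68020.15m. Market value of debt D = 88316.7m × 92.92/100 = 82063.87764m.
Total capital V = 68020.15 + 82063.87764 = 150084.02764.
Equity: weight = 68020.15/150084.02764 = 0.4532; cost = 8.36%.
Bonds outstanding: weight = 82063.87764/150084.02764 = 0.5468; after-tax cost = 6.4% × (1 − 17.6%) = 5.2736%.
WACC = 0.4532 × 8.3600% + 0.5468 × 5.2736% = 6.6724%.

6.67%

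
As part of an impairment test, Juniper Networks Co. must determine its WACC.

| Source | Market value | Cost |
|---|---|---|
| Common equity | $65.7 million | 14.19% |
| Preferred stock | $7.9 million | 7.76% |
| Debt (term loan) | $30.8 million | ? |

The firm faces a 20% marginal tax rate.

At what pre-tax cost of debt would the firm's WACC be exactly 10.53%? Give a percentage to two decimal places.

4.29%

Total capital V = 65.7 + 7.9 + 30.8 = 104.4.
Equity weight = 65.7/104.4 = 0.6293.
Preferred weight = 7.9/104.4 = 0.0757.
Term loan weight = 30.8/104.4 = 0.2950.
Equity contribution = 0.6293 × 14.19% = 8.9299%.
Preferred contribution = 0.0757 × 7.76% = 0.5872%.
Remaining for debt = 10.53% − 9.5171% = 1.0129%.
Rd × (1 − 20%) × 0.2950 = 1.0129%  ⇒  Rd = 4.2916%.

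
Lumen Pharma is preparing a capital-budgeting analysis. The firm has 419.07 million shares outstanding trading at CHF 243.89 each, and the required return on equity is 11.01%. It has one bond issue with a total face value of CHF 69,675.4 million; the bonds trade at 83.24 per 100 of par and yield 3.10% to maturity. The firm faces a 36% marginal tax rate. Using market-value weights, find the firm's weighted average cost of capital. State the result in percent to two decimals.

7.74%

Market value of equity E = 243.89 × 419.07m = 102206.9823m. Market value of debt D = 69675.4m × 83.24/100 = 57997.80296m.
Total capital V = 102206.9823 + 57997.80296 = 160204.78526.
Equity: weight = 102206.9823/160204.78526 = 0.6380; cost = 11.01%.
Bonds outstanding: weight = 57997.80296/160204.78526 = 0.3620; after-tax cost = 3.1% × (1 − 36%) = 1.9840%.
WACC = 0.6380 × 11.0100% + 0.3620 × 1.9840% = 7.7424%.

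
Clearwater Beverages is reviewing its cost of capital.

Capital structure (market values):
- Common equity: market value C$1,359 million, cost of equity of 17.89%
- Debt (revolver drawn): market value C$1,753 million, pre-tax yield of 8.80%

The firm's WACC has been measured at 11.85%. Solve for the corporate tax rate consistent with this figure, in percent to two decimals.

Total capital V = 1359 + 1753 = 3112.
Equity weight = 1359/3112 = 0.4367.
Revolver drawn weight = 1753/3112 = 0.5633.
Equity contribution = 0.4367 × 17.89% = 7.8125%.
Debt contribution must be 11.85% − 7.8125% = 4.0375%.
0.5633 × 8.8% × (1 − T) = 4.0375%  ⇒  (1 − T) = 0.8145.
T = 18.5507%.

18.55%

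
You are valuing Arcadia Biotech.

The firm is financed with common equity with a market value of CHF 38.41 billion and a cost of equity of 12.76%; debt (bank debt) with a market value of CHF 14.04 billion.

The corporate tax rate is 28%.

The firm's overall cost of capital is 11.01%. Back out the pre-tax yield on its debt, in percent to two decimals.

8.64%

Total capital V = 38.41 + 14.04 = 52.45.
Equity weight = 38.41/52.45 = 0.7323.
Bank debt weight = 14.04/52.45 = 0.2677.
Equity contribution = 0.7323 × 12.76% = 9.3444%.
Remaining for debt = 11.01% − 9.3444% = 1.6656%.
Rd × (1 − 28%) × 0.2677 = 1.6656%  ⇒  Rd = 8.6423%.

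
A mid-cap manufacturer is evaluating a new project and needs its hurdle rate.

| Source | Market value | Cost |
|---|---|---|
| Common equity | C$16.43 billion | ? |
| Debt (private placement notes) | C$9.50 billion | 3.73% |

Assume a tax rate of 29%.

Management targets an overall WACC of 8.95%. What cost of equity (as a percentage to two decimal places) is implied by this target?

12.59%

Total capital V = 16.43 + 9.5 = 25.93.
Equity weight = 16.43/25.93 = 0.6336.
Private placement notes weight = 9.5/25.93 = 0.3664.
Debt contribution = 0.3664 × 3.73% × (1 − 29%) = 0.9703%.
Required equity contribution = 8.95% − 0.9703% = 7.9797%.
Re = 7.9797% / 0.6336 = 12.5937%.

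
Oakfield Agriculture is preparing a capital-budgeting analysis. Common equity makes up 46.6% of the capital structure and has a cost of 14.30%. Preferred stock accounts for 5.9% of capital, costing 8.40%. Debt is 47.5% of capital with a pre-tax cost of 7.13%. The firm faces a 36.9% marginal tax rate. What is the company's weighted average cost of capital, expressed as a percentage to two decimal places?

After-tax cost of debt = 7.13% × (1 − 36.9%) = 4.4990%.
WACC = 0.466 × 14.3000% + 0.059 × 8.4000% + 0.475 × 4.4990% = 9.2964%.

9.30%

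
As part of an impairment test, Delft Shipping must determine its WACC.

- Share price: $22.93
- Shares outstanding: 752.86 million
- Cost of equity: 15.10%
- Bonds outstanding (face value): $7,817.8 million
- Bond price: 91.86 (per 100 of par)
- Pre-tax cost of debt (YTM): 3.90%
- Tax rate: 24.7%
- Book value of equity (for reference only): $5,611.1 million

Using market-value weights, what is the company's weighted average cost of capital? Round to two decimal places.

11.53%

Market value of equity E = 22.93 × 752.86m = 17263.0798m. Market value of debt D = 7817.8m × 91.86/100 = 7181.43108m.
Total capital V = 17263.0798 + 7181.43108 = 24444.51088.
Equity: weight = 17263.0798/24444.51088 = 0.7062; cost = 15.1%.
Bonds outstanding: weight = 7181.43108/24444.51088 = 0.2938; after-tax cost = 3.9% × (1 − 24.7%) = 2.9367%.
WACC = 0.7062 × 15.1000% + 0.2938 × 2.9367% = 11.5266%.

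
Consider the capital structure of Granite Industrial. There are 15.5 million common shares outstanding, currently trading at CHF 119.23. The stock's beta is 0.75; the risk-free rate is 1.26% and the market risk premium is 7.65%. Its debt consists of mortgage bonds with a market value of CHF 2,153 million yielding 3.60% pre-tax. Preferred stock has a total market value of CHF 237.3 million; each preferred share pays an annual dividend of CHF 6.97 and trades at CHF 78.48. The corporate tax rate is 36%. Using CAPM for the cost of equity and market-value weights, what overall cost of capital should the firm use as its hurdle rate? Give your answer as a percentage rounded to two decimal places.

4.72%

Cost of equity via CAPM: Re = 1.26% + 0.75 × 7.65% = 6.9975%.
Cost of preferred: Rp = 6.97 / 78.48 = 8.8812%.
Market value of equity E = 119.23 × 15.5m = 1848.065m.
Total capital V = 1848.065 + 237.3 + 2153 = 4238.365.
Equity: weight = 1848.065/4238.365 = 0.4360; cost = 6.9975%.
Preferred: weight = 237.3/4238.365 = 0.0560; cost = 8.8812%.
Mortgage bonds: weight = 2153/4238.365 = 0.5080; after-tax cost = 3.6% × (1 − 36%) = 2.3040%.
WACC = 0.4360 × 6.9975% + 0.0560 × 8.8812% + 0.5080 × 2.3040% = 4.7188%.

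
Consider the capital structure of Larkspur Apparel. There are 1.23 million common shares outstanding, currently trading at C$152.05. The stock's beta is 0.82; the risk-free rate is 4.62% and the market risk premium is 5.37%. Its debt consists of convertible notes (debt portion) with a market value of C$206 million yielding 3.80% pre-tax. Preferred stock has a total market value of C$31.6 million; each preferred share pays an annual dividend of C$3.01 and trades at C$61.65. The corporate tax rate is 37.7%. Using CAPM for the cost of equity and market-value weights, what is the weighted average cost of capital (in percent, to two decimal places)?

5.49%

Cost of equity via CAPM: Re = 4.62% + 0.82 × 5.37% = 9.0234%.
Cost of preferred: Rp = 3.01 / 61.65 = 4.8824%.
Market value of equity E = 152.05 × 1.23m = 187.0215m.
Total capital V = 187.0215 + 31.6 + 206 = 424.6215.
Equity: weight = 187.0215/424.6215 = 0.4404; cost = 9.0234%.
Preferred: weight = 31.6/424.6215 = 0.0744; cost = 4.8824%.
Convertible notes (debt portion): weight = 206/424.6215 = 0.4851; after-tax cost = 3.8% × (1 − 37.7%) = 2.3674%.
WACC = 0.4404 × 9.0234% + 0.0744 × 4.8824% + 0.4851 × 2.3674% = 5.4862%.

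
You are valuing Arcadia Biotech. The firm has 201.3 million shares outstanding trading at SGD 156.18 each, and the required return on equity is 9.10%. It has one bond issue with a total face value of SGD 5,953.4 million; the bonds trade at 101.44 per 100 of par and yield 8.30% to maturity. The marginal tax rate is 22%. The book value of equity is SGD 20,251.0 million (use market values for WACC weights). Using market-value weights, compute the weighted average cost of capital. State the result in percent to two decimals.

Market value of equity E = 156.18 × 201.3m = 31439.034m. Market value of debt D = 5953.4m × 101.44/100 = 6039.12896m.
Total capital V = 31439.034 + 6039.12896 = 37478.16296.
Equity: weight = 31439.034/37478.16296 = 0.8389; cost = 9.1%.
Bonds outstanding: weight = 6039.12896/37478.16296 = 0.1611; after-tax cost = 8.3% × (1 − 22%) = 6.4740%.
WACC = 0.8389 × 9.1000% + 0.1611 × 6.4740% = 8.6769%.

8.68%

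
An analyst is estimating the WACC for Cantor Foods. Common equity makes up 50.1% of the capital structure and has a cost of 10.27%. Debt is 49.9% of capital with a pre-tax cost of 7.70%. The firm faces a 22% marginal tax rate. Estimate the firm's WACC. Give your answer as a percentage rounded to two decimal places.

8.14%

After-tax cost of debt = 7.7% × (1 − 22%) = 6.0060%.
WACC = 0.501 × 10.2700% + 0.499 × 6.0060% = 8.1423%.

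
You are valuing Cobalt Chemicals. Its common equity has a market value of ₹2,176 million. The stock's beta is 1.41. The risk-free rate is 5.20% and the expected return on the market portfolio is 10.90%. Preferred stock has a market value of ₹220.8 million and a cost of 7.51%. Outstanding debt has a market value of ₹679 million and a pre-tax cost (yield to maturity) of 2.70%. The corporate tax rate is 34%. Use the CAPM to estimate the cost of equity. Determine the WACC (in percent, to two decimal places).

10.30%

Market risk premium = 10.9% − 5.2% = 5.7%.
Cost of equity via CAPM: Re = 5.2% + 1.41 × 5.7% = 13.2370%.
Total capital V = 2176 + 220.8 + 679 = 3075.8.
Equity: weight = 2176/3075.8 = 0.7075; cost = 13.237%.
Preferred: weight = 220.8/3075.8 = 0.0718; cost = 7.51%.
Debt: weight = 679/3075.8 = 0.2208; after-tax cost = 2.7% × (1 − 34%) = 1.7820%.
WACC = 0.7075 × 13.2370% + 0.0718 × 7.5100% + 0.2208 × 1.7820% = 10.2971%.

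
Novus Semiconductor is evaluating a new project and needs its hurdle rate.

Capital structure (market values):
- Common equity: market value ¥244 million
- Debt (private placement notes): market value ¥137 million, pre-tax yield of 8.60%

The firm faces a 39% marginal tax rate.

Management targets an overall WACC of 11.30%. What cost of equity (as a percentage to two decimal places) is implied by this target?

Total capital V = 244 + 137 = 381.
Equity weight = 244/381 = 0.6404.
Private placement notes weight = 137/381 = 0.3596.
Debt contribution = 0.3596 × 8.6% × (1 − 39%) = 1.8864%.
Required equity contribution = 11.3% − 1.8864% = 9.4136%.
Re = 9.4136% / 0.6404 = 14.6992%.

14.70%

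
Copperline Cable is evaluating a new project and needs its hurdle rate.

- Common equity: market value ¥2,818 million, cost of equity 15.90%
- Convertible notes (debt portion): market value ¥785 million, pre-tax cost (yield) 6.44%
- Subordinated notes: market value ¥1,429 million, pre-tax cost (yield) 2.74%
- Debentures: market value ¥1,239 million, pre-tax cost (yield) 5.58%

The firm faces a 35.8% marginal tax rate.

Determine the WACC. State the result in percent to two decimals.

Total capital V = 2818 + 785 + 1429 + 1239 = 6271.
Equity: weight = 2818/6271 = 0.4494; cost = 15.9%.
Convertible notes (debt portion): weight = 785/6271 = 0.1252; after-tax cost = 6.44% × (1 − 35.8%) = 4.1345%.
Subordinated notes: weight = 1429/6271 = 0.2279; after-tax cost = 2.74% × (1 − 35.8%) = 1.7591%.
Debentures: weight = 1239/6271 = 0.1976; after-tax cost = 5.58% × (1 − 35.8%) = 3.5824%.
WACC = 0.4494 × 15.9000% + 0.1252 × 4.1345% + 0.2279 × 1.7591% + 0.1976 × 3.5824% = 8.7712%.

8.77%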